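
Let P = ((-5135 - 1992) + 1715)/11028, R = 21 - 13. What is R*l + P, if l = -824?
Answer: -6058499/919 ≈ -6592.5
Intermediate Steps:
R = 8
P = -451/919 (P = (-7127 + 1715)*(1/11028) = -5412*1/11028 = -451/919 ≈ -0.49075)
R*l + P = 8*(-824) - 451/919 = -6592 - 451/919 = -6058499/919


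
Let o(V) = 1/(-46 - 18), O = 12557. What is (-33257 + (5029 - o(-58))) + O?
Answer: -1002943/64 ≈ -15671.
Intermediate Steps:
o(V) = -1/64 (o(V) = 1/(-64) = -1/64)
(-33257 + (5029 - o(-58))) + O = (-33257 + (5029 - 1*(-1/64))) + 12557 = (-33257 + (5029 + 1/64)) + 12557 = (-33257 + 321857/64) + 12557 = -1806591/64 + 12557 = -1002943/64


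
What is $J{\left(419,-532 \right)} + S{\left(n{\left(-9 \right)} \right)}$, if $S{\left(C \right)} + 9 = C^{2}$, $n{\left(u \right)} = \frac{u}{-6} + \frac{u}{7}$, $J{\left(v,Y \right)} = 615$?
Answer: $\frac{118785}{196} \approx 606.05$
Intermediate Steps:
$n{\left(u \right)} = - \frac{u}{42}$ ($n{\left(u \right)} = u \left(- \frac{1}{6}\right) + u \frac{1}{7} = - \frac{u}{6} + \frac{u}{7} = - \frac{u}{42}$)
$S{\left(C \right)} = -9 + C^{2}$
$J{\left(419,-532 \right)} + S{\left(n{\left(-9 \right)} \right)} = 615 - \left(9 - \left(\left(- \frac{1}{42}\right) \left(-9\right)\right)^{2}\right) = 615 - \left(9 - \left(\frac{3}{14}\right)^{2}\right) = 615 + \left(-9 + \frac{9}{196}\right) = 615 - \frac{1755}{196} = \frac{118785}{196}$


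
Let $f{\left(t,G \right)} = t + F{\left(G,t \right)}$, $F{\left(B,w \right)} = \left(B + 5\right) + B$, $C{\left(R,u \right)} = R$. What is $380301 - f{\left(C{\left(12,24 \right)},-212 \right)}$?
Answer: $380708$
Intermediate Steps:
$F{\left(B,w \right)} = 5 + 2 B$ ($F{\left(B,w \right)} = \left(5 + B\right) + B = 5 + 2 B$)
$f{\left(t,G \right)} = 5 + t + 2 G$ ($f{\left(t,G \right)} = t + \left(5 + 2 G\right) = 5 + t + 2 G$)
$380301 - f{\left(C{\left(12,24 \right)},-212 \right)} = 380301 - \left(5 + 12 + 2 \left(-212\right)\right) = 380301 - \left(5 + 12 - 424\right) = 380301 - -407 = 380301 + 407 = 380708$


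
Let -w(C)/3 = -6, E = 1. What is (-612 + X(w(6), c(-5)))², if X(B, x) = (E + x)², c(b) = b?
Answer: 355216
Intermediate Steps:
w(C) = 18 (w(C) = -3*(-6) = 18)
X(B, x) = (1 + x)²
(-612 + X(w(6), c(-5)))² = (-612 + (1 - 5)²)² = (-612 + (-4)²)² = (-612 + 16)² = (-596)² = 355216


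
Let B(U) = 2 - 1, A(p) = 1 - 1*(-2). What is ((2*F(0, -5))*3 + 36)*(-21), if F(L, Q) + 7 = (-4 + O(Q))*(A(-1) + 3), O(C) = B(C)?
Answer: 2394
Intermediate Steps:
A(p) = 3 (A(p) = 1 + 2 = 3)
B(U) = 1
O(C) = 1
F(L, Q) = -25 (F(L, Q) = -7 + (-4 + 1)*(3 + 3) = -7 - 3*6 = -7 - 18 = -25)
((2*F(0, -5))*3 + 36)*(-21) = ((2*(-25))*3 + 36)*(-21) = (-50*3 + 36)*(-21) = (-150 + 36)*(-21) = -114*(-21) = 2394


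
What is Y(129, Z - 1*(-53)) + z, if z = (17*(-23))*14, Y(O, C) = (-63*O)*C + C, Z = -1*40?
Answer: -111112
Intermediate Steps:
Z = -40
Y(O, C) = C - 63*C*O (Y(O, C) = -63*C*O + C = C - 63*C*O)
z = -5474 (z = -391*14 = -5474)
Y(129, Z - 1*(-53)) + z = (-40 - 1*(-53))*(1 - 63*129) - 5474 = (-40 + 53)*(1 - 8127) - 5474 = 13*(-8126) - 5474 = -105638 - 5474 = -111112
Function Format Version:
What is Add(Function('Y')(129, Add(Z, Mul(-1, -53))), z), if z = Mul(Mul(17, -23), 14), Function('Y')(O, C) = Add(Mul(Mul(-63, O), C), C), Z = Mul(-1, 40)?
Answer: -111112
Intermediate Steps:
Z = -40
Function('Y')(O, C) = Add(C, Mul(-63, C, O)) (Function('Y')(O, C) = Add(Mul(-63, C, O), C) = Add(C, Mul(-63, C, O)))
z = -5474 (z = Mul(-391, 14) = -5474)
Add(Function('Y')(129, Add(Z, Mul(-1, -53))), z) = Add(Mul(Add(-40, Mul(-1, -53)), Add(1, Mul(-63, 129))), -5474) = Add(Mul(Add(-40, 53), Add(1, -8127)), -5474) = Add(Mul(13, -8126), -5474) = Add(-105638, -5474) = -111112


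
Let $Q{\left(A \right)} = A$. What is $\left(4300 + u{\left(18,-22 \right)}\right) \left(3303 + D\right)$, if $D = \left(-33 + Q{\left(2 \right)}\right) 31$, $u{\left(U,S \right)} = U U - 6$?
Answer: $10815356$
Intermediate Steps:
$u{\left(U,S \right)} = -6 + U^{2}$ ($u{\left(U,S \right)} = U^{2} + \left(23 - 29\right) = U^{2} - 6 = -6 + U^{2}$)
$D = -961$ ($D = \left(-33 + 2\right) 31 = \left(-31\right) 31 = -961$)
$\left(4300 + u{\left(18,-22 \right)}\right) \left(3303 + D\right) = \left(4300 - \left(6 - 18^{2}\right)\right) \left(3303 - 961\right) = \left(4300 + \left(-6 + 324\right)\right) 2342 = \left(4300 + 318\right) 2342 = 4618 \cdot 2342 = 10815356$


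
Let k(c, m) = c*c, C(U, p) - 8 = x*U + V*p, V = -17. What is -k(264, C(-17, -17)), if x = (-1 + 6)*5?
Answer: -69696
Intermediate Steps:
x = 25 (x = 5*5 = 25)
C(U, p) = 8 - 17*p + 25*U (C(U, p) = 8 + (25*U - 17*p) = 8 + (-17*p + 25*U) = 8 - 17*p + 25*U)
k(c, m) = c²
-k(264, C(-17, -17)) = -1*264² = -1*69696 = -69696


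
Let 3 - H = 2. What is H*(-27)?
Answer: -27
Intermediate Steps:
H = 1 (H = 3 - 1*2 = 3 - 2 = 1)
H*(-27) = 1*(-27) = -27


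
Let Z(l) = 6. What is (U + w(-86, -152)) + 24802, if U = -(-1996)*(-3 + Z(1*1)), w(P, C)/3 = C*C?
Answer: 100102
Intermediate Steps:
w(P, C) = 3*C² (w(P, C) = 3*(C*C) = 3*C²)
U = 5988 (U = -(-1996)*(-3 + 6) = -(-1996)*3 = -998*(-6) = 5988)
(U + w(-86, -152)) + 24802 = (5988 + 3*(-152)²) + 24802 = (5988 + 3*23104) + 24802 = (5988 + 69312) + 24802 = 75300 + 24802 = 100102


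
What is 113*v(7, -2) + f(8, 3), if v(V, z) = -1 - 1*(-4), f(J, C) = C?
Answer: 342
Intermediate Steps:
v(V, z) = 3 (v(V, z) = -1 + 4 = 3)
113*v(7, -2) + f(8, 3) = 113*3 + 3 = 339 + 3 = 342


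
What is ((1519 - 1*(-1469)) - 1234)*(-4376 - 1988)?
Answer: -11162456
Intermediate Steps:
((1519 - 1*(-1469)) - 1234)*(-4376 - 1988) = ((1519 + 1469) - 1234)*(-6364) = (2988 - 1234)*(-6364) = 1754*(-6364) = -11162456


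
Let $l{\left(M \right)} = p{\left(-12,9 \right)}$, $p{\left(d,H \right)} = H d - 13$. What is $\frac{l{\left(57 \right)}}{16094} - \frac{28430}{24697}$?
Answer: $- \frac{460540757}{397473518} \approx -1.1587$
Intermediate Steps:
$p{\left(d,H \right)} = -13 + H d$
$l{\left(M \right)} = -121$ ($l{\left(M \right)} = -13 + 9 \left(-12\right) = -13 - 108 = -121$)
$\frac{l{\left(57 \right)}}{16094} - \frac{28430}{24697} = - \frac{121}{16094} - \frac{28430}{24697} = - \frac{460540757}{397473518}$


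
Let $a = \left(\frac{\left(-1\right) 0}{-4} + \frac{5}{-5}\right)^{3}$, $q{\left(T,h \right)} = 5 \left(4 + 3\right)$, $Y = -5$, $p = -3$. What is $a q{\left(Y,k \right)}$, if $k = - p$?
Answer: $-35$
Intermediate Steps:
$k = 3$ ($k = \left(-1\right) \left(-3\right) = 3$)
$q{\left(T,h \right)} = 35$ ($q{\left(T,h \right)} = 5 \cdot 7 = 35$)
$a = -1$ ($a = \left(0 \left(- \frac{1}{4}\right) + 5 \left(- \frac{1}{5}\right)\right)^{3} = \left(0 - 1\right)^{3} = \left(-1\right)^{3} = -1$)
$a q{\left(Y,k \right)} = \left(-1\right) 35 = -35$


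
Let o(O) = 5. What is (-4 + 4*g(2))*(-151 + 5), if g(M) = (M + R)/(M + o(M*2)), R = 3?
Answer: 1168/7 ≈ 166.86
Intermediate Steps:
g(M) = (3 + M)/(5 + M) (g(M) = (M + 3)/(M + 5) = (3 + M)/(5 + M))
(-4 + 4*g(2))*(-151 + 5) = (-4 + 4*((3 + 2)/(5 + 2)))*(-151 + 5) = (-4 + 4*(5/7))*(-146) = (-4 + 20/7)*(-146) = -8/7*(-146) = 1168/7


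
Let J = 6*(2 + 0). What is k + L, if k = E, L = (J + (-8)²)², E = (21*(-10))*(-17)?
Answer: 9346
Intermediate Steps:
E = 3570 (E = -210*(-17) = 3570)
J = 12 (J = 6*2 = 12)
L = 5776 (L = (12 + (-8)²)² = (12 + 64)² = 76² = 5776)
k = 3570
k + L = 3570 + 5776 = 9346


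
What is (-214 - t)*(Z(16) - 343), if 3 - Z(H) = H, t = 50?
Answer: 93984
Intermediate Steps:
Z(H) = 3 - H
(-214 - t)*(Z(16) - 343) = (-214 - 1*50)*((3 - 1*16) - 343) = (-214 - 50)*((3 - 16) - 343) = -264*(-13 - 343) = -264*(-356) = 93984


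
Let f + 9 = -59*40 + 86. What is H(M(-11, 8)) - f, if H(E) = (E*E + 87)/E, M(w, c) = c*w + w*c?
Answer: 370745/176 ≈ 2106.5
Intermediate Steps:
f = -2283 (f = -9 + (-59*40 + 86) = -9 + (-2360 + 86) = -9 - 2274 = -2283)
M(w, c) = 2*c*w (M(w, c) = c*w + c*w = 2*c*w)
H(E) = (87 + E²)/E (H(E) = (E² + 87)/E = (87 + E²)/E)
H(M(-11, 8)) - f = (2*8*(-11) + 87/((2*8*(-11)))) - 1*(-2283) = (-176 + 87/(-176)) + 2283 = (-176 + 87*(-1/176)) + 2283 = (-176 - 87/176) + 2283 = -31063/176 + 2283 = 370745/176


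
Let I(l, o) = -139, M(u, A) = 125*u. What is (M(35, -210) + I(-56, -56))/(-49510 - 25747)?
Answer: -4236/75257 ≈ -0.056287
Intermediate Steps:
(M(35, -210) + I(-56, -56))/(-49510 - 25747) = (125*35 - 139)/(-49510 - 25747) = (4375 - 139)/(-75257) = 4236*(-1/75257) = -4236/75257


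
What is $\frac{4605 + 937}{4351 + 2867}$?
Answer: $\frac{2771}{3609} \approx 0.7678$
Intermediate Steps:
$\frac{4605 + 937}{4351 + 2867} = \frac{5542}{7218} = 5542 \cdot \frac{1}{7218} = \frac{2771}{3609}$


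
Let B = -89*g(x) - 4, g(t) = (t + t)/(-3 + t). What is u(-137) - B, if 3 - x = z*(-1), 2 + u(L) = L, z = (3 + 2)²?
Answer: 1609/25 ≈ 64.360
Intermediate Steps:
z = 25 (z = 5² = 25)
u(L) = -2 + L
x = 28 (x = 3 - 25*(-1) = 3 - 1*(-25) = 3 + 25 = 28)
g(t) = 2*t/(-3 + t) (g(t) = (2*t)/(-3 + t) = 2*t/(-3 + t))
B = -5084/25 (B = -178*28/(-3 + 28) - 4 = -178*28/25 - 4 = -89*56/25 - 4 = -4984/25 - 4 = -5084/25 ≈ -203.36)
u(-137) - B = (-2 - 137) - 1*(-5084/25) = -139 + 5084/25 = 1609/25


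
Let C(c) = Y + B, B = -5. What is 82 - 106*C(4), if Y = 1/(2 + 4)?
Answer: 1783/3 ≈ 594.33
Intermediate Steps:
Y = 1/6 ≈ 0.16667
C(c) = -29/6 (C(c) = 1/6 - 5 = -29/6)
82 - 106*C(4) = 82 - 106*(-29/6) = 82 + 1537/3 = 1783/3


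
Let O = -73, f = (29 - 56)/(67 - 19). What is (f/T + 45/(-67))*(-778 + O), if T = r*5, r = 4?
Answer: 12767553/21440 ≈ 595.50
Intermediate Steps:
f = -9/16 (f = -27/48 = -27*1/48 = -9/16 ≈ -0.56250)
T = 20 (T = 4*5 = 20)
(f/T + 45/(-67))*(-778 + O) = (-9/16/20 + 45/(-67))*(-778 - 73) = (-9/16*1/20 + 45*(-1/67))*(-851) = (-9/320 - 45/67)*(-851) = -15003/21440*(-851) = 12767553/21440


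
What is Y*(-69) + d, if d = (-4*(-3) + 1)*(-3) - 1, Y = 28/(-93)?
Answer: -596/31 ≈ -19.226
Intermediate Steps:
Y = -28/93 (Y = 28*(-1/93) = -28/93 ≈ -0.30108)
d = -40 (d = (12 + 1)*(-3) - 1 = 13*(-3) - 1 = -39 - 1 = -40)
Y*(-69) + d = -28/93*(-69) - 40 = 644/31 - 40 = -596/31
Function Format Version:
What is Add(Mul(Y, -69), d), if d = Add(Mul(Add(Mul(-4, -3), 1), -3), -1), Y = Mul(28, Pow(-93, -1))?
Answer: Rational(-596, 31) ≈ -19.226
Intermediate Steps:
Y = Rational(-28, 93) (Y = Mul(28, Rational(-1, 93)) = Rational(-28, 93) ≈ -0.30108)
d = -40 (d = Add(Mul(Add(12, 1), -3), -1) = Add(Mul(13, -3), -1) = Add(-39, -1) = -40)
Add(Mul(Y, -69), d) = Add(Mul(Rational(-28, 93), -69), -40) = Add(Rational(644, 31), -40) = Rational(-596, 31)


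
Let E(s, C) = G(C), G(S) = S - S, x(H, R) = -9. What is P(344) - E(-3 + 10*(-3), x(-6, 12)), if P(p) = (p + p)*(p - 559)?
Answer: -147920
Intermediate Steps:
G(S) = 0
E(s, C) = 0
P(p) = 2*p*(-559 + p) (P(p) = (2*p)*(-559 + p) = 2*p*(-559 + p))
P(344) - E(-3 + 10*(-3), x(-6, 12)) = 2*344*(-559 + 344) - 1*0 = 2*344*(-215) + 0 = -147920 + 0 = -147920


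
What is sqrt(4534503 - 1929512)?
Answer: sqrt(2604991) ≈ 1614.0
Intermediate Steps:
sqrt(4534503 - 1929512) = sqrt(2604991)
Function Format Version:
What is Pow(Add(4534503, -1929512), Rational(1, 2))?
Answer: Pow(2604991, Rational(1, 2)) ≈ 1614.0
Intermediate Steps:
Pow(Add(4534503, -1929512), Rational(1, 2)) = Pow(2604991, Rational(1, 2))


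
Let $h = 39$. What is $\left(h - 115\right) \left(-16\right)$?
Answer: $1216$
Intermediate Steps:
$\left(h - 115\right) \left(-16\right) = \left(39 - 115\right) \left(-16\right) = \left(-76\right) \left(-16\right) = 1216$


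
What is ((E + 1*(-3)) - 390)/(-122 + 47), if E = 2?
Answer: 391/75 ≈ 5.2133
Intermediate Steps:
((E + 1*(-3)) - 390)/(-122 + 47) = ((2 + 1*(-3)) - 390)/(-122 + 47) = ((2 - 3) - 390)/(-75) = (-1 - 390)*(-1/75) = -391*(-1/75) = 391/75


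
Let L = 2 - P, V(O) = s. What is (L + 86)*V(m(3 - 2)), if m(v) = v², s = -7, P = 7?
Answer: -567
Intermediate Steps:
V(O) = -7
L = -5 (L = 2 - 1*7 = 2 - 7 = -5)
(L + 86)*V(m(3 - 2)) = (-5 + 86)*(-7) = 81*(-7) = -567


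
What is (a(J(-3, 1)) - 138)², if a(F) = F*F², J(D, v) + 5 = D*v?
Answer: 422500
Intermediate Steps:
J(D, v) = -5 + D*v
a(F) = F³
(a(J(-3, 1)) - 138)² = ((-5 - 3*1)³ - 138)² = ((-5 - 3)³ - 138)² = ((-8)³ - 138)² = (-512 - 138)² = (-650)² = 422500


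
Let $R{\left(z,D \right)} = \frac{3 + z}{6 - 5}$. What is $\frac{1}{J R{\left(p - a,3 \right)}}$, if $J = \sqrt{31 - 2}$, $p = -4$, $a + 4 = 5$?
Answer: $- \frac{\sqrt{29}}{58} \approx -0.092848$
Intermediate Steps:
$a = 1$ ($a = -4 + 5 = 1$)
$R{\left(z,D \right)} = 3 + z$ ($R{\left(z,D \right)} = \frac{3 + z}{1} = \left(3 + z\right) 1 = 3 + z$)
$J = \sqrt{29} \approx 5.3852$
$\frac{1}{J R{\left(p - a,3 \right)}} = \frac{1}{\sqrt{29} \left(3 - 5\right)} = \frac{1}{\sqrt{29} \left(-2\right)} = \frac{1}{\left(-2\right) \sqrt{29}} = - \frac{\sqrt{29}}{58}$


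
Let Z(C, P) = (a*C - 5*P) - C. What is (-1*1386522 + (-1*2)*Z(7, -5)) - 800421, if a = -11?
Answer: -2186825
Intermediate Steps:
Z(C, P) = -12*C - 5*P (Z(C, P) = (-11*C - 5*P) - C = -12*C - 5*P)
(-1*1386522 + (-1*2)*Z(7, -5)) - 800421 = (-1*1386522 + (-1*2)*(-12*7 - 5*(-5))) - 800421 = (-1386522 - 2*(-84 + 25)) - 800421 = (-1386522 - 2*(-59)) - 800421 = (-1386522 + 118) - 800421 = -1386404 - 800421 = -2186825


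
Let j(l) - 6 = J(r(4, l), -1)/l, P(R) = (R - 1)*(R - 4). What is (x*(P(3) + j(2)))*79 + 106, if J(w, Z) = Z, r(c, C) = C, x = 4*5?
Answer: 5636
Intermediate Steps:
x = 20
P(R) = (-1 + R)*(-4 + R)
j(l) = 6 - 1/l
(x*(P(3) + j(2)))*79 + 106 = (20*((4 + 3² - 5*3) + (6 - 1/2)))*79 + 106 = (20*((4 + 9 - 15) + (6 - 1*½)))*79 + 106 = (20*(-2 + (6 - ½)))*79 + 106 = (20*(-2 + 11/2))*79 + 106 = (20*(7/2))*79 + 106 = 70*79 + 106 = 5530 + 106 = 5636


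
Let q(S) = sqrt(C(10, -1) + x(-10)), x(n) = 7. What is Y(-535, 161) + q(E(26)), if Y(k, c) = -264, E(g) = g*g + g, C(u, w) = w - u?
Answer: -264 + 2*I ≈ -264.0 + 2.0*I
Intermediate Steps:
E(g) = g + g**2 (E(g) = g**2 + g = g + g**2)
q(S) = 2*I (q(S) = sqrt((-1 - 1*10) + 7) = sqrt((-1 - 10) + 7) = sqrt(-11 + 7) = sqrt(-4) = 2*I)
Y(-535, 161) + q(E(26)) = -264 + 2*I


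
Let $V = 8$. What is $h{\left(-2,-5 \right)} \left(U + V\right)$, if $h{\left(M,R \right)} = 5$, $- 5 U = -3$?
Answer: $43$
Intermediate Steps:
$U = \frac{3}{5}$ ($U = \left(- \frac{1}{5}\right) \left(-3\right) = \frac{3}{5} \approx 0.6$)
$h{\left(-2,-5 \right)} \left(U + V\right) = 5 \left(\frac{3}{5} + 8\right) = 5 \cdot \frac{43}{5} = 43$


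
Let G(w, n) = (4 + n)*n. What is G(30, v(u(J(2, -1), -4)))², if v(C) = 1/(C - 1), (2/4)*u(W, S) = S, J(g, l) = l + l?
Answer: 1225/6561 ≈ 0.18671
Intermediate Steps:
J(g, l) = 2*l
u(W, S) = 2*S
v(C) = 1/(-1 + C)
G(w, n) = n*(4 + n)
G(30, v(u(J(2, -1), -4)))² = ((4 + 1/(-1 + 2*(-4)))/(-1 + 2*(-4)))² = ((4 + 1/(-1 - 8))/(-1 - 8))² = ((4 + 1/(-9))/(-9))² = (-(4 - ⅑)/9)² = (-⅑*35/9)² = (-35/81)² = 1225/6561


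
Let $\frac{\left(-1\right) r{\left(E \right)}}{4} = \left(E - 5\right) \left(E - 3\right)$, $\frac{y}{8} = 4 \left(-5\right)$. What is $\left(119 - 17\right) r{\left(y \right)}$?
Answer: $-10973160$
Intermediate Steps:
$y = -160$ ($y = 8 \cdot 4 \left(-5\right) = 8 \left(-20\right) = -160$)
$r{\left(E \right)} = - 4 \left(-5 + E\right) \left(-3 + E\right)$ ($r{\left(E \right)} = - 4 \left(E - 5\right) \left(E - 3\right) = - 4 \left(-5 + E\right) \left(-3 + E\right)$)
$\left(119 - 17\right) r{\left(y \right)} = \left(119 - 17\right) \left(-60 - 4 \left(-160\right)^{2} + 32 \left(-160\right)\right) = 102 \left(-60 - 102400 - 5120\right) = 102 \left(-107580\right) = -10973160$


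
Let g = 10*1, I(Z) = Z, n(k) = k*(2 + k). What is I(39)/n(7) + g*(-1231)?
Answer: -258497/21 ≈ -12309.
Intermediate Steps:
g = 10
I(39)/n(7) + g*(-1231) = 39/((7*(2 + 7))) + 10*(-1231) = 39/((7*9)) - 12310 = 39/63 - 12310 = 39*(1/63) - 12310 = 13/21 - 12310 = -258497/21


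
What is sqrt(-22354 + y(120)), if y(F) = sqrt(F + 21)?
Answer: sqrt(-22354 + sqrt(141)) ≈ 149.47*I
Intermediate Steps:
y(F) = sqrt(21 + F)
sqrt(-22354 + y(120)) = sqrt(-22354 + sqrt(21 + 120)) = sqrt(-22354 + sqrt(141))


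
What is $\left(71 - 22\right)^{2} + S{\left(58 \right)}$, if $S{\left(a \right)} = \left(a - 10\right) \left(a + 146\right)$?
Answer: $12193$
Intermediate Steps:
$S{\left(a \right)} = \left(-10 + a\right) \left(146 + a\right)$
$\left(71 - 22\right)^{2} + S{\left(58 \right)} = \left(71 - 22\right)^{2} + \left(-1460 + 58^{2} + 136 \cdot 58\right) = 49^{2} + \left(-1460 + 3364 + 7888\right) = 2401 + 9792 = 12193$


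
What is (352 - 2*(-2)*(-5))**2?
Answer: 110224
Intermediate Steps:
(352 - 2*(-2)*(-5))**2 = (352 + 4*(-5))**2 = (352 - 20)**2 = 332**2 = 110224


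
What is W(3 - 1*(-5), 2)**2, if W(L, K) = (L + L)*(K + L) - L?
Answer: 23104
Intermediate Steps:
W(L, K) = -L + 2*L*(K + L) (W(L, K) = (2*L)*(K + L) - L = 2*L*(K + L) - L = -L + 2*L*(K + L))
W(3 - 1*(-5), 2)**2 = ((3 - 1*(-5))*(-1 + 2*2 + 2*(3 - 1*(-5))))**2 = ((3 + 5)*(-1 + 4 + 2*(3 + 5)))**2 = (8*(-1 + 4 + 2*8))**2 = (8*(-1 + 4 + 16))**2 = (8*19)**2 = 152**2 = 23104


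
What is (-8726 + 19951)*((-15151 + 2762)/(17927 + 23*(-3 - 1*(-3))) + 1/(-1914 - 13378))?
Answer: -163600502375/21087668 ≈ -7758.1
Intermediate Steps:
(-8726 + 19951)*((-15151 + 2762)/(17927 + 23*(-3 - 1*(-3))) + 1/(-1914 - 13378)) = 11225*(-12389/(17927 + 23*(-3 + 3)) + 1/(-15292)) = 11225*(-12389/(17927 + 23*0) - 1/15292) = 11225*(-12389/(17927 + 0) - 1/15292) = 11225*(-12389/17927 - 1/15292) = 11225*(-12389*1/17927 - 1/15292) = 11225*(-953/1379 - 1/15292) = 11225*(-14574655/21087668) = -163600502375/21087668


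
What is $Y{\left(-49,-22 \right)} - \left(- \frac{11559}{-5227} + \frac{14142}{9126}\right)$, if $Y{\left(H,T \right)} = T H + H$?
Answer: $\frac{8150923465}{7950267} \approx 1025.2$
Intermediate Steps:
$Y{\left(H,T \right)} = H + H T$ ($Y{\left(H,T \right)} = H T + H = H + H T$)
$Y{\left(-49,-22 \right)} - \left(- \frac{11559}{-5227} + \frac{14142}{9126}\right) = - 49 \left(1 - 22\right) - \left(- \frac{11559}{-5227} + \frac{14142}{9126}\right) = \left(-49\right) \left(-21\right) - \left(\left(-11559\right) \left(- \frac{1}{5227}\right) + 14142 \cdot \frac{1}{9126}\right) = 1029 - \left(\frac{11559}{5227} + \frac{2357}{1521}\right) = 1029 - \frac{29901278}{7950267} = \frac{8150923465}{7950267}$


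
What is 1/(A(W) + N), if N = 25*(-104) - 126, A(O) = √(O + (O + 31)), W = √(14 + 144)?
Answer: -1/(2726 - √(31 + 2*√158)) ≈ -0.00036785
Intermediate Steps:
W = √158 ≈ 12.570
A(O) = √(31 + 2*O) (A(O) = √(O + (31 + O)) = √(31 + 2*O))
N = -2726 (N = -2600 - 126 = -2726)
1/(A(W) + N) = 1/(√(31 + 2*√158) - 2726) = 1/(-2726 + √(31 + 2*√158))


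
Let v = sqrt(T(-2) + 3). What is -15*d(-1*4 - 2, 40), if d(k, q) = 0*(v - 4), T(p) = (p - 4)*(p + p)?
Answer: 0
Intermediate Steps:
T(p) = 2*p*(-4 + p) (T(p) = (-4 + p)*(2*p) = 2*p*(-4 + p))
v = 3*sqrt(3) (v = sqrt(2*(-2)*(-4 - 2) + 3) = sqrt(2*(-2)*(-6) + 3) = sqrt(24 + 3) = sqrt(27) = 3*sqrt(3) ≈ 5.1962)
d(k, q) = 0 (d(k, q) = 0*(3*sqrt(3) - 4) = 0*(-4 + 3*sqrt(3)) = 0)
-15*d(-1*4 - 2, 40) = -15*0 = 0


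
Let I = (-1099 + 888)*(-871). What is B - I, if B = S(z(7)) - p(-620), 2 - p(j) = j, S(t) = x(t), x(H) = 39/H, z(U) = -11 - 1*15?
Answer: -368809/2 ≈ -1.8440e+5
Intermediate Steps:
z(U) = -26 (z(U) = -11 - 15 = -26)
I = 183781 (I = -211*(-871) = 183781)
S(t) = 39/t
p(j) = 2 - j
B = -1247/2 (B = 39/(-26) - (2 - 1*(-620)) = 39*(-1/26) - (2 + 620) = -3/2 - 1*622 = -3/2 - 622 = -1247/2 ≈ -623.50)
B - I = -1247/2 - 1*183781 = -1247/2 - 183781 = -368809/2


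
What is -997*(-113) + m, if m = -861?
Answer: 111800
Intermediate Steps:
-997*(-113) + m = -997*(-113) - 861 = 112661 - 861 = 111800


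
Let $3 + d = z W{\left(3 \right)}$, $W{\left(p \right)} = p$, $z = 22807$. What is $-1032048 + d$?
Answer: $-963630$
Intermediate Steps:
$d = 68418$ ($d = -3 + 22807 \cdot 3 = -3 + 68421 = 68418$)
$-1032048 + d = -1032048 + 68418 = -963630$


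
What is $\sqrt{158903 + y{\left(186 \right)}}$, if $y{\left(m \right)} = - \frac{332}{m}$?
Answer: $\frac{\sqrt{1374336609}}{93} \approx 398.62$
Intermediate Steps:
$\sqrt{158903 + y{\left(186 \right)}} = \sqrt{158903 - \frac{332}{186}} = \sqrt{158903 - \frac{166}{93}} = \sqrt{\frac{14777813}{93}} = \frac{\sqrt{1374336609}}{93}$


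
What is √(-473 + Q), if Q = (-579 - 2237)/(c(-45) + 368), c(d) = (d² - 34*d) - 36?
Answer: I*√42351441/299 ≈ 21.765*I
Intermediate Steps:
c(d) = -36 + d² - 34*d
Q = -2816/3887 (Q = (-579 - 2237)/((-36 + (-45)² - 34*(-45)) + 368) = -2816/((-36 + 2025 + 1530) + 368) = -2816/(3519 + 368) = -2816/3887 ≈ -0.72447)
√(-473 + Q) = √(-473 - 2816/3887) = √(-1841367/3887) = I*√42351441/299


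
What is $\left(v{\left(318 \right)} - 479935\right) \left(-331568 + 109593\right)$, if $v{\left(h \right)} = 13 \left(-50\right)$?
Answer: $106677855375$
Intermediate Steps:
$v{\left(h \right)} = -650$
$\left(v{\left(318 \right)} - 479935\right) \left(-331568 + 109593\right) = \left(-650 - 479935\right) \left(-331568 + 109593\right) = \left(-480585\right) \left(-221975\right) = 106677855375$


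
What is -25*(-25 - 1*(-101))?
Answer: -1900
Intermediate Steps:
-25*(-25 - 1*(-101)) = -25*(-25 + 101) = -25*76 = -1900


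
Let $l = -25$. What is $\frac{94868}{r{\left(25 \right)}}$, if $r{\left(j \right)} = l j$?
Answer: $- \frac{94868}{625} \approx -151.79$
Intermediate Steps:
$r{\left(j \right)} = - 25 j$
$\frac{94868}{r{\left(25 \right)}} = \frac{94868}{\left(-25\right) 25} = \frac{94868}{-625} = 94868 \left(- \frac{1}{625}\right) = - \frac{94868}{625}$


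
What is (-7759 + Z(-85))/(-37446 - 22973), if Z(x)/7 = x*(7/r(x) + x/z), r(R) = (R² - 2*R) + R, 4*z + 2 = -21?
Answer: 32746229/119508782 ≈ 0.27401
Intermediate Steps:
z = -23/4 (z = -½ + (¼)*(-21) = -½ - 21/4 = -23/4 ≈ -5.7500)
r(R) = R² - R
Z(x) = 7*x*(-4*x/23 + 7/(x*(-1 + x))) (Z(x) = 7*(x*(7/((x*(-1 + x))) + x/(-23/4))) = 7*(x*(7*(1/(x*(-1 + x))) + x*(-4/23))) = 7*(x*(7/(x*(-1 + x)) - 4*x/23)) = 7*(x*(-4*x/23 + 7/(x*(-1 + x)))) = 7*x*(-4*x/23 + 7/(x*(-1 + x))))
(-7759 + Z(-85))/(-37446 - 22973) = (-7759 + 7*(161 + 4*(-85)²*(1 - 1*(-85)))/(23*(-1 - 85)))/(-37446 - 22973) = (-7759 + (7/23)*(161 + 4*7225*(1 + 85))/(-86))/(-60419) = (-7759 + (7/23)*(-1/86)*(161 + 4*7225*86))*(-1/60419) = (-7759 + (7/23)*(-1/86)*(161 + 2485400))*(-1/60419) = (-7759 + (7/23)*(-1/86)*2485561)*(-1/60419) = (-7759 - 17398927/1978)*(-1/60419) = -32746229/1978*(-1/60419) = 32746229/119508782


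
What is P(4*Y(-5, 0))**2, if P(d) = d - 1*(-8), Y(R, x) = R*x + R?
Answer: 144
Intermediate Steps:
Y(R, x) = R + R*x
P(d) = 8 + d (P(d) = d + 8 = 8 + d)
P(4*Y(-5, 0))**2 = (8 + 4*(-5*(1 + 0)))**2 = (8 + 4*(-5*1))**2 = (8 + 4*(-5))**2 = (8 - 20)**2 = (-12)**2 = 144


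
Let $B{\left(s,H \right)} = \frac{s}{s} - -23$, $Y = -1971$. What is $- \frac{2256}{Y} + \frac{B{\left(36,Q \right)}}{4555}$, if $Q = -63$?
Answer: $\frac{3441128}{2992635} \approx 1.1499$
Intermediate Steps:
$B{\left(s,H \right)} = 24$ ($B{\left(s,H \right)} = 1 + 23 = 24$)
$- \frac{2256}{Y} + \frac{B{\left(36,Q \right)}}{4555} = - \frac{2256}{-1971} + \frac{24}{4555} = \left(-2256\right) \left(- \frac{1}{1971}\right) + 24 \cdot \frac{1}{4555} = \frac{752}{657} + \frac{24}{4555} = \frac{3441128}{2992635}$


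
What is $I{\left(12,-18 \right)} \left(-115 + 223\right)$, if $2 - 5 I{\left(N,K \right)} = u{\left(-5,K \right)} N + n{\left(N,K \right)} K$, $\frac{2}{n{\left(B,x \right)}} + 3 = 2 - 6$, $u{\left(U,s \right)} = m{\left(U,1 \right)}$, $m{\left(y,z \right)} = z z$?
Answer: $- \frac{11448}{35} \approx -327.09$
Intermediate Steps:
$m{\left(y,z \right)} = z^{2}$
$u{\left(U,s \right)} = 1$ ($u{\left(U,s \right)} = 1^{2} = 1$)
$n{\left(B,x \right)} = - \frac{2}{7}$ ($n{\left(B,x \right)} = \frac{2}{-3 + \left(2 - 6\right)} = \frac{2}{-3 - 4} = \frac{2}{-7} = 2 \left(- \frac{1}{7}\right) = - \frac{2}{7}$)
$I{\left(N,K \right)} = \frac{2}{5} - \frac{N}{5} + \frac{2 K}{35}$ ($I{\left(N,K \right)} = \frac{2}{5} - \frac{1 N - \frac{2 K}{7}}{5} = \frac{2}{5} - \frac{N - \frac{2 K}{7}}{5} = \frac{2}{5} + \left(- \frac{N}{5} + \frac{2 K}{35}\right) = \frac{2}{5} - \frac{N}{5} + \frac{2 K}{35}$)
$I{\left(12,-18 \right)} \left(-115 + 223\right) = \left(\frac{2}{5} - \frac{12}{5} + \frac{2}{35} \left(-18\right)\right) \left(-115 + 223\right) = \left(\frac{2}{5} - \frac{12}{5} - \frac{36}{35}\right) 108 = \left(- \frac{106}{35}\right) 108 = - \frac{11448}{35}$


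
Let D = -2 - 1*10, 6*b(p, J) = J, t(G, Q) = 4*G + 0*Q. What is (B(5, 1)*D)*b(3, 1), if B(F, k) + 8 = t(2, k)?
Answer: 0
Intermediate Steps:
t(G, Q) = 4*G (t(G, Q) = 4*G + 0 = 4*G)
B(F, k) = 0 (B(F, k) = -8 + 4*2 = -8 + 8 = 0)
b(p, J) = J/6
D = -12 (D = -2 - 10 = -12)
(B(5, 1)*D)*b(3, 1) = (0*(-12))*((⅙)*1) = 0*(⅙) = 0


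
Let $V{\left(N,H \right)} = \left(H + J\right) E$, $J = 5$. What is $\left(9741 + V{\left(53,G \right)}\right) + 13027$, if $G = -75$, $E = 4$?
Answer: $22488$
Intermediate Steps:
$V{\left(N,H \right)} = 20 + 4 H$ ($V{\left(N,H \right)} = \left(H + 5\right) 4 = \left(5 + H\right) 4 = 20 + 4 H$)
$\left(9741 + V{\left(53,G \right)}\right) + 13027 = \left(9741 + \left(20 + 4 \left(-75\right)\right)\right) + 13027 = \left(9741 + \left(20 - 300\right)\right) + 13027 = \left(9741 - 280\right) + 13027 = 9461 + 13027 = 22488$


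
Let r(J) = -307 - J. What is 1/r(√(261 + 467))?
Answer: -307/93521 + 2*√182/93521 ≈ -0.0029942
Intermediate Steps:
1/r(√(261 + 467)) = 1/(-307 - √(261 + 467)) = 1/(-307 - √728) = 1/(-307 - 2*√182)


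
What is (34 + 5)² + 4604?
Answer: 6125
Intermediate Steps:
(34 + 5)² + 4604 = 39² + 4604 = 1521 + 4604 = 6125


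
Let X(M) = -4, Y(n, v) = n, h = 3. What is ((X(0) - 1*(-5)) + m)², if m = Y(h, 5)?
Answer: 16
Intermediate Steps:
m = 3
((X(0) - 1*(-5)) + m)² = ((-4 - 1*(-5)) + 3)² = ((-4 + 5) + 3)² = (1 + 3)² = 4² = 16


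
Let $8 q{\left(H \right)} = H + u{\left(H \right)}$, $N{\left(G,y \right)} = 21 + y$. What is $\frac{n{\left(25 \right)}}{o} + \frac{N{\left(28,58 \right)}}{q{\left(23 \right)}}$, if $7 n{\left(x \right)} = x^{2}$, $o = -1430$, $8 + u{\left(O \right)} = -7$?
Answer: $\frac{158033}{2002} \approx 78.938$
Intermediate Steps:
$u{\left(O \right)} = -15$ ($u{\left(O \right)} = -8 - 7 = -15$)
$q{\left(H \right)} = - \frac{15}{8} + \frac{H}{8}$ ($q{\left(H \right)} = \frac{H - 15}{8} = \frac{-15 + H}{8} = - \frac{15}{8} + \frac{H}{8}$)
$n{\left(x \right)} = \frac{x^{2}}{7}$
$\frac{n{\left(25 \right)}}{o} + \frac{N{\left(28,58 \right)}}{q{\left(23 \right)}} = \frac{\frac{1}{7} \cdot 25^{2}}{-1430} + \frac{21 + 58}{- \frac{15}{8} + \frac{1}{8} \cdot 23} = \frac{1}{7} \cdot 625 \left(- \frac{1}{1430}\right) + \frac{79}{- \frac{15}{8} + \frac{23}{8}} = \frac{625}{7} \left(- \frac{1}{1430}\right) + \frac{79}{1} = - \frac{125}{2002} + 79 \cdot 1 = - \frac{125}{2002} + 79 = \frac{158033}{2002}$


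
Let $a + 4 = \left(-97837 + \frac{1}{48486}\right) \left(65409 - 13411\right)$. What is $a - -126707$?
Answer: $- \frac{123329028920390}{24243} \approx -5.0872 \cdot 10^{9}$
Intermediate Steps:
$a = - \frac{123332100678191}{24243}$ ($a = -4 + \left(-97837 + \frac{1}{48486}\right) \left(65409 - 13411\right) = -4 + \left(-97837 + \frac{1}{48486}\right) 51998 = -4 - \frac{123332100581219}{24243} = - \frac{123332100678191}{24243} \approx -5.0873 \cdot 10^{9}$)
$a - -126707 = - \frac{123332100678191}{24243} - -126707 = - \frac{123332100678191}{24243} + 126707 = - \frac{123329028920390}{24243}$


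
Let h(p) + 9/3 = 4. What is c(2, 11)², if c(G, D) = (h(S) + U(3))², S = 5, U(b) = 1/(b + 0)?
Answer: 256/81 ≈ 3.1605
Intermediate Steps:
U(b) = 1/b
h(p) = 1 (h(p) = -3 + 4 = 1)
c(G, D) = 16/9 (c(G, D) = (1 + 1/3)² = (1 + ⅓)² = (4/3)² = 16/9)
c(2, 11)² = (16/9)² = 256/81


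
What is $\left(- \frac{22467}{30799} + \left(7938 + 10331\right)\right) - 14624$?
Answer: $\frac{112239888}{30799} \approx 3644.3$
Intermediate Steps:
$\left(- \frac{22467}{30799} + \left(7938 + 10331\right)\right) - 14624 = \left(\left(-22467\right) \frac{1}{30799} + 18269\right) - 14624 = \left(- \frac{22467}{30799} + 18269\right) - 14624 = \frac{562644464}{30799} - 14624 = \frac{112239888}{30799}$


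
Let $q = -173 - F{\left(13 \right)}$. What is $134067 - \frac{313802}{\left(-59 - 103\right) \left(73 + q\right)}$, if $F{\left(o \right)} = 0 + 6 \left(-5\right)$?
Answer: $\frac{760002989}{5670} \approx 1.3404 \cdot 10^{5}$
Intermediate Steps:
$F{\left(o \right)} = -30$ ($F{\left(o \right)} = 0 - 30 = -30$)
$q = -143$ ($q = -173 - -30 = -173 + 30 = -143$)
$134067 - \frac{313802}{\left(-59 - 103\right) \left(73 + q\right)} = 134067 - \frac{313802}{\left(-59 - 103\right) \left(73 - 143\right)} = 134067 - \frac{313802}{\left(-162\right) \left(-70\right)} = 134067 - \frac{313802}{11340} = 134067 - 313802 \cdot \frac{1}{11340} = 134067 - \frac{156901}{5670} = \frac{760002989}{5670}$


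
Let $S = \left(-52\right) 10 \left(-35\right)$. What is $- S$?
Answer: $-18200$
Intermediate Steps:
$S = 18200$ ($S = \left(-520\right) \left(-35\right) = 18200$)
$- S = \left(-1\right) 18200 = -18200$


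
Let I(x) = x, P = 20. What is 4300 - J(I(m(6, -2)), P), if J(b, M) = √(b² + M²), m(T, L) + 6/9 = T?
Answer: 4300 - 4*√241/3 ≈ 4279.3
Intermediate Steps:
m(T, L) = -⅔ + T
J(b, M) = √(M² + b²)
4300 - J(I(m(6, -2)), P) = 4300 - √(20² + (-⅔ + 6)²) = 4300 - √(400 + (16/3)²) = 4300 - √(400 + 256/9) = 4300 - √(3856/9) = 4300 - 4*√241/3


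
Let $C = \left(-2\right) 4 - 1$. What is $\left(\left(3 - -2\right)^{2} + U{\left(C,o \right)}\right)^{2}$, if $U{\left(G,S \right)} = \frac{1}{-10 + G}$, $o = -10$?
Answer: $\frac{224676}{361} \approx 622.37$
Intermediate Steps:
$C = -9$ ($C = -8 - 1 = -9$)
$\left(\left(3 - -2\right)^{2} + U{\left(C,o \right)}\right)^{2} = \left(\left(3 - -2\right)^{2} + \frac{1}{-10 - 9}\right)^{2} = \left(\left(3 + 2\right)^{2} + \frac{1}{-19}\right)^{2} = \left(5^{2} - \frac{1}{19}\right)^{2} = \left(25 - \frac{1}{19}\right)^{2} = \left(\frac{474}{19}\right)^{2} = \frac{224676}{361}$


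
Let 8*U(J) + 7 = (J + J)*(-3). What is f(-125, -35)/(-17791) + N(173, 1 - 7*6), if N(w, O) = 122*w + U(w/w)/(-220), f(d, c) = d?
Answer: 660874900243/31312160 ≈ 21106.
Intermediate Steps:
U(J) = -7/8 - 3*J/4 (U(J) = -7/8 + ((J + J)*(-3))/8 = -7/8 + ((2*J)*(-3))/8 = -7/8 + (-6*J)/8 = -7/8 - 3*J/4)
N(w, O) = 13/1760 + 122*w (N(w, O) = 122*w + (-7/8 - 3*w/(4*w))/(-220) = 122*w + (-7/8 - ¾*1)*(-1/220) = 122*w + (-7/8 - ¾)*(-1/220) = 122*w - 13/8*(-1/220) = 122*w + 13/1760 = 13/1760 + 122*w)
f(-125, -35)/(-17791) + N(173, 1 - 7*6) = -125/(-17791) + (13/1760 + 122*173) = -125*(-1/17791) + (13/1760 + 21106) = 125/17791 + 37146573/1760 = 660874900243/31312160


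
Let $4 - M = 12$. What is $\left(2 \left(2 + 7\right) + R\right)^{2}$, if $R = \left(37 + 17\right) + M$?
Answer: $4096$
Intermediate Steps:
$M = -8$ ($M = 4 - 12 = -8$)
$R = 46$ ($R = \left(37 + 17\right) - 8 = 54 - 8 = 46$)
$\left(2 \left(2 + 7\right) + R\right)^{2} = \left(2 \left(2 + 7\right) + 46\right)^{2} = \left(2 \cdot 9 + 46\right)^{2} = \left(18 + 46\right)^{2} = 64^{2} = 4096$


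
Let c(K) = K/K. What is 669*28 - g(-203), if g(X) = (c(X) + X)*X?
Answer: -22274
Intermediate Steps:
c(K) = 1
g(X) = X*(1 + X) (g(X) = (1 + X)*X = X*(1 + X))
669*28 - g(-203) = 669*28 - (-203)*(1 - 203) = 18732 - (-203)*(-202) = 18732 - 1*41006 = 18732 - 41006 = -22274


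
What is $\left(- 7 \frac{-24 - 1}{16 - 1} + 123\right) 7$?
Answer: $\frac{2828}{3} \approx 942.67$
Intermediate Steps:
$\left(- 7 \frac{-24 - 1}{16 - 1} + 123\right) 7 = \left(- 7 \left(- \frac{25}{15}\right) + 123\right) 7 = \left(- 7 \left(\left(-25\right) \frac{1}{15}\right) + 123\right) 7 = \left(\left(-7\right) \left(- \frac{5}{3}\right) + 123\right) 7 = \left(\frac{35}{3} + 123\right) 7 = \frac{404}{3} \cdot 7 = \frac{2828}{3}$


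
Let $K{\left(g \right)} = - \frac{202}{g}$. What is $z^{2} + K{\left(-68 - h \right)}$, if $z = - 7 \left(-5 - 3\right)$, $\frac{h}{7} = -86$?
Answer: $\frac{837211}{267} \approx 3135.6$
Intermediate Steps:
$h = -602$ ($h = 7 \left(-86\right) = -602$)
$z = 56$ ($z = \left(-7\right) \left(-8\right) = 56$)
$z^{2} + K{\left(-68 - h \right)} = 56^{2} - \frac{202}{-68 - -602} = 3136 - \frac{202}{-68 + 602} = 3136 - \frac{202}{534} = 3136 - \frac{101}{267} = \frac{837211}{267}$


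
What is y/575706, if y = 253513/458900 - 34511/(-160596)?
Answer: 135938153/101990614106025 ≈ 1.3328e-6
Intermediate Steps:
y = 271876306/354314925 (y = 253513*(1/458900) - 34511*(-1/160596) = 19501/35300 + 34511/160596 = 271876306/354314925 ≈ 0.76733)
y/575706 = (271876306/354314925)/575706 = (271876306/354314925)*(1/575706) = 135938153/101990614106025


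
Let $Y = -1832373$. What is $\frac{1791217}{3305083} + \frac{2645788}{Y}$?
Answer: $- \frac{5462371272463}{6056144851959} \approx -0.90196$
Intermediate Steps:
$\frac{1791217}{3305083} + \frac{2645788}{Y} = \frac{1791217}{3305083} + \frac{2645788}{-1832373} = 1791217 \cdot \frac{1}{3305083} + 2645788 \left(- \frac{1}{1832373}\right) = \frac{1791217}{3305083} - \frac{2645788}{1832373} = - \frac{5462371272463}{6056144851959}$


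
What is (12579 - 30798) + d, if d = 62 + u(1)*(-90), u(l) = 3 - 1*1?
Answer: -18337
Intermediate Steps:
u(l) = 2 (u(l) = 3 - 1 = 2)
d = -118 (d = 62 + 2*(-90) = 62 - 180 = -118)
(12579 - 30798) + d = (12579 - 30798) - 118 = -18219 - 118 = -18337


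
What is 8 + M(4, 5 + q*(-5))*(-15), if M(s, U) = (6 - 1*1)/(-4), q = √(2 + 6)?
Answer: 107/4 ≈ 26.750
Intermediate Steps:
q = 2*√2 (q = √8 = 2*√2 ≈ 2.8284)
M(s, U) = -5/4 (M(s, U) = (6 - 1)*(-¼) = 5*(-¼) = -5/4)
8 + M(4, 5 + q*(-5))*(-15) = 8 - 5/4*(-15) = 8 + 75/4 = 107/4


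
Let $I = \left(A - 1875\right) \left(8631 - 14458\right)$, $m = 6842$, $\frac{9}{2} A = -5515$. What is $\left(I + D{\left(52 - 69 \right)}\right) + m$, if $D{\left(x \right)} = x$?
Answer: $\frac{162663860}{9} \approx 1.8074 \cdot 10^{7}$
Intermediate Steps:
$A = - \frac{11030}{9}$ ($A = \frac{2}{9} \left(-5515\right) = - \frac{11030}{9} \approx -1225.6$)
$I = \frac{162602435}{9}$ ($I = \left(- \frac{11030}{9} - 1875\right) \left(8631 - 14458\right) = \left(- \frac{27905}{9}\right) \left(-5827\right) = \frac{162602435}{9} \approx 1.8067 \cdot 10^{7}$)
$\left(I + D{\left(52 - 69 \right)}\right) + m = \left(\frac{162602435}{9} + \left(52 - 69\right)\right) + 6842 = \left(\frac{162602435}{9} - 17\right) + 6842 = \frac{162602282}{9} + 6842 = \frac{162663860}{9}$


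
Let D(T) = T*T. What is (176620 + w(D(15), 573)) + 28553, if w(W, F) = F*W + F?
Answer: 334671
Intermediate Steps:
D(T) = T²
w(W, F) = F + F*W
(176620 + w(D(15), 573)) + 28553 = (176620 + 573*(1 + 15²)) + 28553 = (176620 + 573*(1 + 225)) + 28553 = (176620 + 573*226) + 28553 = (176620 + 129498) + 28553 = 306118 + 28553 = 334671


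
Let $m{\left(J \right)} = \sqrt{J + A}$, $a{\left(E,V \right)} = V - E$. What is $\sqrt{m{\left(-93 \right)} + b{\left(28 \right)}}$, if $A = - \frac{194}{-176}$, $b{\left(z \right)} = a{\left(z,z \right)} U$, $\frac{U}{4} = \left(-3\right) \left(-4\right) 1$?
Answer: $\frac{\sqrt[4]{-21527594}}{22} \approx 2.1893 + 2.1893 i$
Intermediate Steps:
$U = 48$ ($U = 4 \left(-3\right) \left(-4\right) 1 = 4 \cdot 12 \cdot 1 = 4 \cdot 12 = 48$)
$b{\left(z \right)} = 0$ ($b{\left(z \right)} = \left(z - z\right) 48 = 0 \cdot 48 = 0$)
$A = \frac{97}{88}$ ($A = \left(-194\right) \left(- \frac{1}{176}\right) = \frac{97}{88} \approx 1.1023$)
$m{\left(J \right)} = \sqrt{\frac{97}{88} + J}$ ($m{\left(J \right)} = \sqrt{J + \frac{97}{88}} = \sqrt{\frac{97}{88} + J}$)
$\sqrt{m{\left(-93 \right)} + b{\left(28 \right)}} = \sqrt{\frac{\sqrt{2134 + 1936 \left(-93\right)}}{44} + 0} = \sqrt{\frac{\sqrt{2134 - 180048}}{44} + 0} = \sqrt{\frac{\sqrt{-177914}}{44} + 0} = \sqrt{\frac{i \sqrt{177914}}{44} + 0} = \sqrt{\frac{i \sqrt{177914}}{44}} = \frac{11^{\frac{3}{4}} \sqrt[4]{16174} \sqrt{i}}{22}$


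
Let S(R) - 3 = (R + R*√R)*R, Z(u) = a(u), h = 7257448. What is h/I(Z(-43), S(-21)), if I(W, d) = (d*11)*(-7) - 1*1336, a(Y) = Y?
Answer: -257813582752/25476589405 + 246441161736*I*√21/25476589405 ≈ -10.12 + 44.328*I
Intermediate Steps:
Z(u) = u
S(R) = 3 + R*(R + R^(3/2)) (S(R) = 3 + (R + R*√R)*R = 3 + (R + R^(3/2))*R = 3 + R*(R + R^(3/2)))
I(W, d) = -1336 - 77*d (I(W, d) = (11*d)*(-7) - 1336 = -77*d - 1336 = -1336 - 77*d)
h/I(Z(-43), S(-21)) = 7257448/(-1336 - 77*(3 + (-21)² + (-21)^(5/2))) = 7257448/(-1336 - 77*(3 + 441 + 441*I*√21)) = 7257448/(-1336 - 77*(444 + 441*I*√21)) = 7257448/(-1336 + (-34188 - 33957*I*√21)) = 7257448/(-35524 - 33957*I*√21)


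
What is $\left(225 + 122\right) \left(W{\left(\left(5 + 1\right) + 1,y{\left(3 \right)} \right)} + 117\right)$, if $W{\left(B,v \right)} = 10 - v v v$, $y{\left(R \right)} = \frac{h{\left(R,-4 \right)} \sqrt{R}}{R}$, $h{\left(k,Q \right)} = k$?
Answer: $44069 - 1041 \sqrt{3} \approx 42266.0$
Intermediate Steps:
$y{\left(R \right)} = \sqrt{R}$ ($y{\left(R \right)} = \frac{R \sqrt{R}}{R} = \frac{R^{\frac{3}{2}}}{R} = \sqrt{R}$)
$W{\left(B,v \right)} = 10 - v^{3}$ ($W{\left(B,v \right)} = 10 - v^{2} v = 10 - v^{3}$)
$\left(225 + 122\right) \left(W{\left(\left(5 + 1\right) + 1,y{\left(3 \right)} \right)} + 117\right) = \left(225 + 122\right) \left(\left(10 - \left(\sqrt{3}\right)^{3}\right) + 117\right) = 347 \left(\left(10 - 3 \sqrt{3}\right) + 117\right) = 347 \left(127 - 3 \sqrt{3}\right) = 44069 - 1041 \sqrt{3}$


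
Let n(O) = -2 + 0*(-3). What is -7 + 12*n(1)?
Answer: -31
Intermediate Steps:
n(O) = -2 (n(O) = -2 + 0 = -2)
-7 + 12*n(1) = -7 + 12*(-2) = -7 - 24 = -31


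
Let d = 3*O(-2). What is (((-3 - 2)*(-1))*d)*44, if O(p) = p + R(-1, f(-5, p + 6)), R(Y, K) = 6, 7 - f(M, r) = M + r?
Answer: 2640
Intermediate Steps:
f(M, r) = 7 - M - r (f(M, r) = 7 - (M + r) = 7 + (-M - r) = 7 - M - r)
O(p) = 6 + p (O(p) = p + 6 = 6 + p)
d = 12 (d = 3*(6 - 2) = 3*4 = 12)
(((-3 - 2)*(-1))*d)*44 = (((-3 - 2)*(-1))*12)*44 = (-5*(-1)*12)*44 = (5*12)*44 = 60*44 = 2640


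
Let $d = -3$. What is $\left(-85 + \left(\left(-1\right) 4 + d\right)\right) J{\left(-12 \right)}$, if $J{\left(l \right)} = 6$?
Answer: $-552$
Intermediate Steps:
$\left(-85 + \left(\left(-1\right) 4 + d\right)\right) J{\left(-12 \right)} = \left(-85 - 7\right) 6 = \left(-92\right) 6 = -552$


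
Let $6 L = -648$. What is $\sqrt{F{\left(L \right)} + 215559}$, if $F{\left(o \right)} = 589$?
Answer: $2 \sqrt{54037} \approx 464.92$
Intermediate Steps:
$L = -108$ ($L = \frac{1}{6} \left(-648\right) = -108$)
$\sqrt{F{\left(L \right)} + 215559} = \sqrt{589 + 215559} = \sqrt{216148} = 2 \sqrt{54037}$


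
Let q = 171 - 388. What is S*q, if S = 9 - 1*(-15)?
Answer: -5208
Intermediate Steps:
q = -217
S = 24 (S = 9 + 15 = 24)
S*q = 24*(-217) = -5208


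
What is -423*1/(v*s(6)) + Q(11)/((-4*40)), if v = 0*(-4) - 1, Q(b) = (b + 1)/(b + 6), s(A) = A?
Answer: 47937/680 ≈ 70.496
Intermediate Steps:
Q(b) = (1 + b)/(6 + b)
v = -1 (v = 0 - 1 = -1)
-423*1/(v*s(6)) + Q(11)/((-4*40)) = -423/(6*(-1)) + ((1 + 11)/(6 + 11))/((-4*40)) = -423/(-6) + (12/17)/(-160) = -423*(-⅙) + ((1/17)*12)*(-1/160) = 141/2 + (12/17)*(-1/160) = 141/2 - 3/680 = 47937/680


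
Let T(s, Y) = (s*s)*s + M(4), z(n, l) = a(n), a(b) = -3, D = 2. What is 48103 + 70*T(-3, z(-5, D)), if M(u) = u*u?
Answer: 47333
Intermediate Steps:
M(u) = u**2
z(n, l) = -3
T(s, Y) = 16 + s**3 (T(s, Y) = (s*s)*s + 4**2 = s**2*s + 16 = s**3 + 16 = 16 + s**3)
48103 + 70*T(-3, z(-5, D)) = 48103 + 70*(16 + (-3)**3) = 48103 + 70*(16 - 27) = 48103 + 70*(-11) = 48103 - 770 = 47333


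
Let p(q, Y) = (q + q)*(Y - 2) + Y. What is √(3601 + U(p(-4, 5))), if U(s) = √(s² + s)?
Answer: √(3601 + 3*√38) ≈ 60.162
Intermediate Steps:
p(q, Y) = Y + 2*q*(-2 + Y) (p(q, Y) = (2*q)*(-2 + Y) + Y = 2*q*(-2 + Y) + Y = Y + 2*q*(-2 + Y))
U(s) = √(s + s²)
√(3601 + U(p(-4, 5))) = √(3601 + √((5 - 4*(-4) + 2*5*(-4))*(1 + (5 - 4*(-4) + 2*5*(-4))))) = √(3601 + √((5 + 16 - 40)*(1 + (5 + 16 - 40)))) = √(3601 + √(-19*(1 - 19))) = √(3601 + √(-19*(-18))) = √(3601 + √342) = √(3601 + 3*√38)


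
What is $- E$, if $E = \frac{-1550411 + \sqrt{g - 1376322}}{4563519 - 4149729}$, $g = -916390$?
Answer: $\frac{1550411}{413790} - \frac{i \sqrt{573178}}{206895} \approx 3.7469 - 0.0036593 i$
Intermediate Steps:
$E = - \frac{1550411}{413790} + \frac{i \sqrt{573178}}{206895}$ ($E = \frac{-1550411 + \sqrt{-916390 - 1376322}}{4563519 - 4149729} = \frac{-1550411 + \sqrt{-2292712}}{413790} = \left(-1550411 + 2 i \sqrt{573178}\right) \frac{1}{413790} = - \frac{1550411}{413790} + \frac{i \sqrt{573178}}{206895} \approx -3.7469 + 0.0036593 i$)
$- E = - (- \frac{1550411}{413790} + \frac{i \sqrt{573178}}{206895}) = \frac{1550411}{413790} - \frac{i \sqrt{573178}}{206895}$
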